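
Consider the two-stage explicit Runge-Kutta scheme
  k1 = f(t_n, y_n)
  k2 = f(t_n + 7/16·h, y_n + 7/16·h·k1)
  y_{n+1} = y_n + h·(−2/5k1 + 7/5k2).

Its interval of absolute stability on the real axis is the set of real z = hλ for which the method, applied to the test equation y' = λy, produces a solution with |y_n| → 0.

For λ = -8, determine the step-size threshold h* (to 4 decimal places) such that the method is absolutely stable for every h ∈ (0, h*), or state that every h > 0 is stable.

(-1.6327,0); λ=-8 ⇒ h* = (80/49)/8 = 0.2041.

Set f=λy, z=hλ:
  k1=λy_n ⇒ h·k1=z·y_n;  k2=λ(1+7/16z)y_n ⇒ h·k2=z(1+7/16z)y_n
  y_{n+1}/y_n = 1 − 2/5z + 7/5z(1+7/16z) = 1 + z + 49/80z²
  ⇒ R(z) = 1 + z + 49/80z².

Need |R(x)|<1, x<0.
x=-1.16: |R|=0.6642
R=1: x+49/80x²=0 ⇒ x=−80/49=-1.6327; min R=1−1/(4·49/80)=0.5918>−1
Confirm numerically:
  x=-1.501: |R|=0.87896 <1
  x=-1.437: |R|=0.82779 <1
  x=-0.718: |R|=0.59776 <1
  x=-2.166: |R|=1.70758 >1
  x=-1.828: |R|=1.21872 >1
Stable set (-1.6327, 0).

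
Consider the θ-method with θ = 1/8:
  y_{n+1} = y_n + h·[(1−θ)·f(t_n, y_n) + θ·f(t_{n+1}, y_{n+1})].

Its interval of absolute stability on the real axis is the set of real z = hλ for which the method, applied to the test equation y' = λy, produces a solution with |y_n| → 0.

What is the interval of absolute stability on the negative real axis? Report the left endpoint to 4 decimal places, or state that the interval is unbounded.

Test eqn y'=λy, z=hλ:
  y_{n+1} = y_n + z·[7/8·y_n + 1/8·y_{n+1}] ⇒ (1 − 1/8z)y_{n+1} = (1 + 7/8z)y_n
  R(z) = (1 + 7/8z)/(1 − 1/8z).

Solve |R(x)|<1 on ℝ⁻.
x=-0.58: |R|=0.4592
R=−1: 1+7/8x = −1+1/8x ⇒ -3/4x=2 ⇒ x=2/(-3/4)=-2.6667
Confirm numerically:
  x=-2.630: |R|=0.97930 <1
  x=-2.153: |R|=0.69644 <1
  x=-1.596: |R|=0.33055 <1
  x=-1.217: |R|=0.05631 <1
  x=-3.239: |R|=1.30554 >1
  x=-3.201: |R|=1.28622 >1
Stable set (-2.6667, 0).

(-2.6667, 0).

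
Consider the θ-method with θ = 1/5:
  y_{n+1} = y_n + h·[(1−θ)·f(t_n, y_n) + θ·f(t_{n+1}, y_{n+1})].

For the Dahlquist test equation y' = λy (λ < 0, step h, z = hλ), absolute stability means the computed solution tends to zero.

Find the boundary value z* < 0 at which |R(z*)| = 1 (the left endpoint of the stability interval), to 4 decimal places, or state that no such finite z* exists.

z* = -3.3333.

On y'=λy, z=hλ:
  y_{n+1} = y_n + z·[4/5·y_n + 1/5·y_{n+1}] ⇒ (1 − 1/5z)y_{n+1} = (1 + 4/5z)y_n
  so R(z) = (1 + 4/5z)/(1 − 1/5z).

Boundary: |R(x)|=1, x<0.
x=-1.14: |R|=0.0717
R=−1: 1+4/5x = −1+1/5x ⇒ -3/5x=2 ⇒ x=2/(-3/5)=-3.3333
Confirm numerically:
  x=-3.225: |R|=0.96049 <1
  x=-2.885: |R|=0.82942 <1
  x=-1.648: |R|=0.23947 <1
  x=-3.842: |R|=1.17259 >1
  x=-3.471: |R|=1.04875 >1
So |R|<1 on (-3.3333, 0).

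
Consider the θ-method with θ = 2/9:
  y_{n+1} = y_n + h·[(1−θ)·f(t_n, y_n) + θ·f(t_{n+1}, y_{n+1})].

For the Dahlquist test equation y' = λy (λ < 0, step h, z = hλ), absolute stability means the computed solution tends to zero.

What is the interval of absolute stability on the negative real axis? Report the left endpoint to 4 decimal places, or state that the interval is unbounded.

(-3.6000, 0).

Test eqn y'=λy, z=hλ:
  y_{n+1} = y_n + z·[7/9·y_n + 2/9·y_{n+1}] ⇒ (1 − 2/9z)y_{n+1} = (1 + 7/9z)y_n
  R(z) = (1 + 7/9z)/(1 − 2/9z).

Solve |R(x)|<1 on ℝ⁻.
x=-0.37: |R|=0.6581
R=−1: 1+7/9x = −1+2/9x ⇒ -5/9x=2 ⇒ x=2/(-5/9)=-3.6000
Confirm numerically:
  x=-3.407: |R|=0.93898 <1
  x=-3.309: |R|=0.90684 <1
  x=-1.462: |R|=0.10349 <1
  x=-3.911: |R|=1.09244 >1
  x=-3.898: |R|=1.08871 >1
Interval (-3.6000, 0).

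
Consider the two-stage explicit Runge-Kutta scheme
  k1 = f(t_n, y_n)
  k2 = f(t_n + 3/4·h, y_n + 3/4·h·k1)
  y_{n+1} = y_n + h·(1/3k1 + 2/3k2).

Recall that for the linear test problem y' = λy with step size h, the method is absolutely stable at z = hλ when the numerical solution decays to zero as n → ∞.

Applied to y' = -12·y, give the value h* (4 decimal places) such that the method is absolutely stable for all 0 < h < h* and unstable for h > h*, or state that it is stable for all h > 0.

Test eqn y'=λy, z=hλ:
  k1=λy_n ⇒ h·k1=z·y_n;  k2=λ(1+3/4z)y_n ⇒ h·k2=z(1+3/4z)y_n
  y_{n+1}/y_n = 1 + 1/3z + 2/3z(1+3/4z) = 1 + z + 1/2z²
  ⇒ R(z) = 1 + z + 1/2z².

Find x<0 with |R(x)|<1.
x=-0.38: |R|=0.6922
R=1: x+1/2x²=0 ⇒ x=−2=-2.0000; min R=1−1/(4·1/2)=0.5000>−1
Confirm numerically:
  x=-1.751: |R|=0.78200 <1
  x=-1.344: |R|=0.55917 <1
  x=-1.247: |R|=0.53050 <1
  x=-2.427: |R|=1.51816 >1
  x=-2.308: |R|=1.35543 >1
  x=-2.130: |R|=1.13845 >1
Stable set (-2.0000, 0).

(-2.0000,0); λ=-12 ⇒ h* = (2)/12 = 0.1667.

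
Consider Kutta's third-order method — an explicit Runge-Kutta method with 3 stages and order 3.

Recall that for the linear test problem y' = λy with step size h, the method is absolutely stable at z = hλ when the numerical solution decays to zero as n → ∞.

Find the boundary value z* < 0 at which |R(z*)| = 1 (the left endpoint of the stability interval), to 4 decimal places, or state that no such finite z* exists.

Set f=λy, z=hλ:
  order 3, 3-stage ⇒ R(z)=1+z+z^2/2+z^3/6
  (e.g. R(-0.72)=0.47699, |R|=0.47699)

Boundary: |R(x)|=1, x<0.
x=-0.72: |R|=0.4770
|R(-2.59)|=1.1316 |R(-2.26)|=0.6301 |R(-1.56)|=0.0241
Bisect:
  x_lo=-3.1874 |R|=2.5046  x_hi=-0.1905 |R|=0.8265
  mid=-1.68896 |R|=0.06565 →hi
  mid=-2.43816 |R|=0.88151 →hi
  mid=-2.81277 |R|=1.56588 →lo
  mid=-2.62547 |R|=1.19518 →lo
  mid=-2.53182 |R|=1.03163 →lo
  mid=-2.48499 |R|=0.95494 →hi
  mid=-2.50840 |R|=0.99287 →hi
  mid=-2.52011 |R|=1.01215 →lo
  mid=-2.51426 |R|=1.00248 →lo
  mid=-2.51133 |R|=0.99767 →hi
  ...
  [-2.51279,-2.51261] ⇒ x*=-2.5127
Stable set (-2.5127, 0).

z* = -2.5127.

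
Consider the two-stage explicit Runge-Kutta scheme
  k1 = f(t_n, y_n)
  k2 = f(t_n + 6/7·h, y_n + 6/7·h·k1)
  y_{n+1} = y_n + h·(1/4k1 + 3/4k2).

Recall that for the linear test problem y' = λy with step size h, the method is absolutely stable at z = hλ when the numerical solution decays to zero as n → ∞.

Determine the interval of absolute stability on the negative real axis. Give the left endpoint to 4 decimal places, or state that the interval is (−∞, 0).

Test eqn y'=λy, z=hλ:
  k1=λy_n ⇒ h·k1=z·y_n;  k2=λ(1+6/7z)y_n ⇒ h·k2=z(1+6/7z)y_n
  y_{n+1}/y_n = 1 + 1/4z + 3/4z(1+6/7z) = 1 + z + 9/14z²
  R(z) = 1 + z + 9/14z².

Boundary: |R(x)|=1, x<0.
x=-1.68: |R|=1.1344
R=1: x+9/14x²=0 ⇒ x=−14/9=-1.5556; min R=1−1/(4·9/14)=0.6111>−1
Confirm numerically:
  x=-1.362: |R|=0.83053 <1
  x=-1.317: |R|=0.79803 <1
  x=-1.282: |R|=0.77455 <1
  x=-1.146: |R|=0.69827 <1
  x=-2.005: |R|=1.57930 >1
  x=-1.804: |R|=1.28812 >1
Interval (-1.5556, 0).

(-1.5556, 0).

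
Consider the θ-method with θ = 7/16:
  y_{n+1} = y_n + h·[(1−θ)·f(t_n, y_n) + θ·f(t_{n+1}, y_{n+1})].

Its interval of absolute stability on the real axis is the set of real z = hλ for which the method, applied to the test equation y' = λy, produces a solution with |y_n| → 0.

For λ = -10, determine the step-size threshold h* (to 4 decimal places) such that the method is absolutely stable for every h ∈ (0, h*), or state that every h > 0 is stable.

Set f=λy, z=hλ:
  y_{n+1} = y_n + z·[9/16·y_n + 7/16·y_{n+1}] ⇒ (1 − 7/16z)y_{n+1} = (1 + 9/16z)y_n
  R(z) = (1 + 9/16z)/(1 − 7/16z).

Solve |R(x)|<1 on ℝ⁻.
x=-0.79: |R|=0.4129
R=−1: 1+9/16x = −1+7/16x ⇒ -1/8x=2 ⇒ x=2/(-1/8)=-16.0000
Confirm numerically:
  x=-13.615: |R|=0.95714 <1
  x=-9.916: |R|=0.85754 <1
  x=-8.566: |R|=0.80427 <1
  x=-16.463: |R|=1.00706 >1
  x=-16.369: |R|=1.00565 >1
  x=-16.297: |R|=1.00457 >1
Interval (-16.0000, 0).

(-16.0000,0); λ=-10 ⇒ h* = (16)/10 = 1.6000.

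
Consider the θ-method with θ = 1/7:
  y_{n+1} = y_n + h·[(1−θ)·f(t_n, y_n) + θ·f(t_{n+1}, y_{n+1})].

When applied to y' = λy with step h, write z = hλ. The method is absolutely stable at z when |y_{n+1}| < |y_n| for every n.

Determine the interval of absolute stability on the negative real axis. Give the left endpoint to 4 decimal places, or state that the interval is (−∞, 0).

z∈(-2.8000,0).

With y'=λy (z=hλ):
  y_{n+1} = y_n + z·[6/7·y_n + 1/7·y_{n+1}] ⇒ (1 − 1/7z)y_{n+1} = (1 + 6/7z)y_n
  so R(z) = (1 + 6/7z)/(1 − 1/7z).

Need |R(x)|<1, x<0.
x=-1.58: |R|=0.2890
R=−1: 1+6/7x = −1+1/7x ⇒ -5/7x=2 ⇒ x=2/(-5/7)=-2.8000
Confirm numerically:
  x=-2.648: |R|=0.92123 <1
  x=-2.540: |R|=0.86373 <1
  x=-2.294: |R|=0.72778 <1
  x=-2.019: |R|=0.56703 <1
  x=-3.297: |R|=1.24133 >1
  x=-2.886: |R|=1.04350 >1
  x=-2.828: |R|=1.01425 >1
Interval (-2.8000, 0).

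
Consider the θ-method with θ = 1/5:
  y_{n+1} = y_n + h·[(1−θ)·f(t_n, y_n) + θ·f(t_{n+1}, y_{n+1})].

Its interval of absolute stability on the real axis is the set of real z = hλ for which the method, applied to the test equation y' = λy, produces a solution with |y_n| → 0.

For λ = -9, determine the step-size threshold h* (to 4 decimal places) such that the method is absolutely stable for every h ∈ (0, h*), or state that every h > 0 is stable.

(-3.3333,0); λ=-9 ⇒ h* = (10/3)/9 = 0.3704.

With y'=λy (z=hλ):
  y_{n+1} = y_n + z·[4/5·y_n + 1/5·y_{n+1}] ⇒ (1 − 1/5z)y_{n+1} = (1 + 4/5z)y_n
  R(z) = (1 + 4/5z)/(1 − 1/5z).

Boundary: |R(x)|=1, x<0.
x=-1.23: |R|=0.0128
R=−1: 1+4/5x = −1+1/5x ⇒ -3/5x=2 ⇒ x=2/(-3/5)=-3.3333
Confirm numerically:
  x=-3.181: |R|=0.94414 <1
  x=-2.467: |R|=0.65194 <1
  x=-2.302: |R|=0.57628 <1
  x=-3.737: |R|=1.13861 >1
  x=-3.460: |R|=1.04492 >1
Interval (-3.3333, 0).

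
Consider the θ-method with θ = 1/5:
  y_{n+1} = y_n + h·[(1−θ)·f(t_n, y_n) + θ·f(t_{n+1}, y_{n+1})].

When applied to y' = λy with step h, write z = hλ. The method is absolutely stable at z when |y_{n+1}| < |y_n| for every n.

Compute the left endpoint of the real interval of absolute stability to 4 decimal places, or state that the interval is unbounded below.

left endpoint -3.3333.

With y'=λy (z=hλ):
  y_{n+1} = y_n + z·[4/5·y_n + 1/5·y_{n+1}] ⇒ (1 − 1/5z)y_{n+1} = (1 + 4/5z)y_n
  so R(z) = (1 + 4/5z)/(1 − 1/5z).

Boundary: |R(x)|=1, x<0.
x=-0.49: |R|=0.5537
R=−1: 1+4/5x = −1+1/5x ⇒ -3/5x=2 ⇒ x=2/(-3/5)=-3.3333
Confirm numerically:
  x=-3.168: |R|=0.93928 <1
  x=-2.852: |R|=0.81610 <1
  x=-1.725: |R|=0.28253 <1
  x=-1.576: |R|=0.19830 <1
  x=-3.748: |R|=1.14220 >1
  x=-3.617: |R|=1.09876 >1
  x=-3.355: |R|=1.00778 >1
Interval (-3.3333, 0).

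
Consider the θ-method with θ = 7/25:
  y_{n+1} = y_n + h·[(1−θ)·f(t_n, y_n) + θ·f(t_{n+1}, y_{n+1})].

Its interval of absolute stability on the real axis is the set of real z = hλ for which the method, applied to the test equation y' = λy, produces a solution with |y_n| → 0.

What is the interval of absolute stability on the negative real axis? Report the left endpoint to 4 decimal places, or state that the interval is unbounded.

With y'=λy (z=hλ):
  y_{n+1} = y_n + z·[18/25·y_n + 7/25·y_{n+1}] ⇒ (1 − 7/25z)y_{n+1} = (1 + 18/25z)y_n
  Hence R(z) = (1 + 18/25z)/(1 − 7/25z).

Find x<0 with |R(x)|<1.
x=-1.68: |R|=0.1425
R=−1: 1+18/25x = −1+7/25x ⇒ -11/25x=2 ⇒ x=2/(-11/25)=-4.5455
Confirm numerically:
  x=-3.923: |R|=0.86948 <1
  x=-3.473: |R|=0.76076 <1
  x=-3.195: |R|=0.68637 <1
  x=-2.910: |R|=0.60348 <1
  x=-5.023: |R|=1.08732 >1
  x=-4.841: |R|=1.05521 >1
Stable set (-4.5455, 0).

z∈(-4.5455,0).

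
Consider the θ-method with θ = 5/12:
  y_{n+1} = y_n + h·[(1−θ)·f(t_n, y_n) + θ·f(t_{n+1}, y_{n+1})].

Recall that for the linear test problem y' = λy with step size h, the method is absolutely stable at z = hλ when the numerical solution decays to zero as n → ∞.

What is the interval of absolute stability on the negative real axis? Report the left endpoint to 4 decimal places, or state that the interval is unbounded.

z∈(-12.0000,0).

On y'=λy, z=hλ:
  y_{n+1} = y_n + z·[7/12·y_n + 5/12·y_{n+1}] ⇒ (1 − 5/12z)y_{n+1} = (1 + 7/12z)y_n
  R(z) = (1 + 7/12z)/(1 − 5/12z).

Boundary: |R(x)|=1, x<0.
x=-0.59: |R|=0.5264
R=−1: 1+7/12x = −1+5/12x ⇒ -1/6x=2 ⇒ x=2/(-1/6)=-12.0000
Confirm numerically:
  x=-10.802: |R|=0.96370 <1
  x=-9.384: |R|=0.91120 <1
  x=-5.810: |R|=0.69842 <1
  x=-12.567: |R|=1.01515 >1
  x=-12.200: |R|=1.00548 >1
Interval (-12.0000, 0).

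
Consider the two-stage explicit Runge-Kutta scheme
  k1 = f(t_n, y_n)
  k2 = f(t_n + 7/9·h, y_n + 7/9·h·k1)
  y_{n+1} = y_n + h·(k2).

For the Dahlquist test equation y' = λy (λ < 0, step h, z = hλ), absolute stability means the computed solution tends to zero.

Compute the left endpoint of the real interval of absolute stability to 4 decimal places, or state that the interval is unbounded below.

Test eqn y'=λy, z=hλ:
  k1=λy_n ⇒ h·k1=z·y_n;  k2=λ(1+7/9z)y_n ⇒ h·k2=z(1+7/9z)y_n
  y_{n+1}/y_n = 1 + z(1+7/9z) = 1 + z + 7/9z²
  so R(z) = 1 + z + 7/9z².

Boundary: |R(x)|=1, x<0.
x=-1.71: |R|=1.5643
R=1: x+7/9x²=0 ⇒ x=−9/7=-1.2857; min R=1−1/(4·7/9)=0.6786>−1
Confirm numerically:
  x=-0.942: |R|=0.74817 <1
  x=-0.759: |R|=0.68906 <1
  x=-0.663: |R|=0.67889 <1
  x=-1.587: |R|=1.37189 >1
  x=-1.572: |R|=1.35003 >1
  x=-1.327: |R|=1.04261 >1
Stable set (-1.2857, 0).

z* = -1.2857.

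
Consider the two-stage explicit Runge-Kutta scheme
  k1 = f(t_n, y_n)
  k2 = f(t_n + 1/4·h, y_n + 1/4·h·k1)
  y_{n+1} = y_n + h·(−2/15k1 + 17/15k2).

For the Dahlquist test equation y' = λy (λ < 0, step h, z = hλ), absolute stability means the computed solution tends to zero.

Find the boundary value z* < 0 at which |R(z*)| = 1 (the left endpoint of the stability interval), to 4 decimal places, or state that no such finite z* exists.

On y'=λy, z=hλ:
  k1=λy_n ⇒ h·k1=z·y_n;  k2=λ(1+1/4z)y_n ⇒ h·k2=z(1+1/4z)y_n
  y_{n+1}/y_n = 1 − 2/15z + 17/15z(1+1/4z) = 1 + z + 17/60z²
  R(z) = 1 + z + 17/60z².

Find x<0 with |R(x)|<1.
x=-0.46: |R|=0.6000
R=1: x+17/60x²=0 ⇒ x=−60/17=-3.5294; min R=1−1/(4·17/60)=0.1176>−1
Confirm numerically:
  x=-3.474: |R|=0.94546 <1
  x=-3.060: |R|=0.59302 <1
  x=-2.822: |R|=0.43438 <1
  x=-2.805: |R|=0.42427 <1
  x=-3.924: |R|=1.43870 >1
  x=-3.653: |R|=1.12792 >1
So |R|<1 on (-3.5294, 0).

z* = -3.5294.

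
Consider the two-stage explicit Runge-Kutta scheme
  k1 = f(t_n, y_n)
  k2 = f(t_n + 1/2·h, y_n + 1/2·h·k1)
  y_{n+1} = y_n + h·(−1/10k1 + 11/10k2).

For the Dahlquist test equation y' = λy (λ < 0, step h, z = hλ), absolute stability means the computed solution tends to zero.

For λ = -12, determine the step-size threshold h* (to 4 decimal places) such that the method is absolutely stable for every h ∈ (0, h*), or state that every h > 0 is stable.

(-1.8182,0); λ=-12 ⇒ h* = (20/11)/12 = 0.1515.

With y'=λy (z=hλ):
  k1=λy_n ⇒ h·k1=z·y_n;  k2=λ(1+1/2z)y_n ⇒ h·k2=z(1+1/2z)y_n
  y_{n+1}/y_n = 1 − 1/10z + 11/10z(1+1/2z) = 1 + z + 11/20z²
  ⇒ R(z) = 1 + z + 11/20z².

Need |R(x)|<1, x<0.
x=-1.48: |R|=0.7247
R=1: x+11/20x²=0 ⇒ x=−20/11=-1.8182; min R=1−1/(4·11/20)=0.5455>−1
Confirm numerically:
  x=-1.790: |R|=0.97226 <1
  x=-1.622: |R|=0.82499 <1
  x=-0.921: |R|=0.54553 <1
  x=-0.753: |R|=0.55885 <1
  x=-2.360: |R|=1.70328 >1
  x=-2.090: |R|=1.31245 >1
  x=-1.918: |R|=1.10530 >1
So |R|<1 on (-1.8182, 0).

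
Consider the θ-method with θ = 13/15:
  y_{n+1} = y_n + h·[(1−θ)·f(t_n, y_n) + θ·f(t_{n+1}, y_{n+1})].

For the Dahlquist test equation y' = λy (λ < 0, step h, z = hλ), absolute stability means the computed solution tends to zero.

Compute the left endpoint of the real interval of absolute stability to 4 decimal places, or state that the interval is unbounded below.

Set f=λy, z=hλ:
  y_{n+1} = y_n + z·[2/15·y_n + 13/15·y_{n+1}] ⇒ (1 − 13/15z)y_{n+1} = (1 + 2/15z)y_n
  R(z) = (1 + 2/15z)/(1 − 13/15z).

Solve |R(x)|<1 on ℝ⁻.
x=-1.49: |R|=0.3497
x=-2: |R|=0.2683
x=-10: |R|=0.0345
x=-100: |R|=0.1407
θ=13/15≥1/2 ⇒ |1+2/15x|<|1−13/15x| ∀x<0 ⇒ interval (−∞,0).

unbounded; (−∞, 0).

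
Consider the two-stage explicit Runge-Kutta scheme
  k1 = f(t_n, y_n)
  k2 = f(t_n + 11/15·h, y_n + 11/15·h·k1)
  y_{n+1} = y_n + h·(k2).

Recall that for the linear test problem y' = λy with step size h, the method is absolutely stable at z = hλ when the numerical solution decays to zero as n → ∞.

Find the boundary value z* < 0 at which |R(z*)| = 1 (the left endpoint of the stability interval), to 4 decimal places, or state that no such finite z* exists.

left endpoint -1.3636.

With y'=λy (z=hλ):
  k1=λy_n ⇒ h·k1=z·y_n;  k2=λ(1+11/15z)y_n ⇒ h·k2=z(1+11/15z)y_n
  y_{n+1}/y_n = 1 + z(1+11/15z) = 1 + z + 11/15z²
  R(z) = 1 + z + 11/15z².

Find x<0 with |R(x)|<1.
x=-1.62: |R|=1.3046
R=1: x+11/15x²=0 ⇒ x=−15/11=-1.3636; min R=1−1/(4·11/15)=0.6591>−1
Confirm numerically:
  x=-1.311: |R|=0.94940 <1
  x=-0.856: |R|=0.68134 <1
  x=-0.703: |R|=0.65942 <1
  x=-0.672: |R|=0.65916 <1
  x=-1.918: |R|=1.77973 >1
  x=-1.781: |R|=1.54510 >1
So |R|<1 on (-1.3636, 0).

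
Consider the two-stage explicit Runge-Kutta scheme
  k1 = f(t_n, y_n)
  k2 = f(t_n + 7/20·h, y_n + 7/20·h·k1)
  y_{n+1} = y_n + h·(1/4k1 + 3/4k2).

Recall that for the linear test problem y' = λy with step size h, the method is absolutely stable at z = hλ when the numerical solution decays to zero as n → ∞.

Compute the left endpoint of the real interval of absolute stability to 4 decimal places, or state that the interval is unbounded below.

On y'=λy, z=hλ:
  k1=λy_n ⇒ h·k1=z·y_n;  k2=λ(1+7/20z)y_n ⇒ h·k2=z(1+7/20z)y_n
  y_{n+1}/y_n = 1 + 1/4z + 3/4z(1+7/20z) = 1 + z + 21/80z²
  R(z) = 1 + z + 21/80z².

Find x<0 with |R(x)|<1.
x=-1.58: |R|=0.0753
R=1: x+21/80x²=0 ⇒ x=−80/21=-3.8095; min R=1−1/(4·21/80)=0.0476>−1
Confirm numerically:
  x=-3.605: |R|=0.80646 <1
  x=-2.940: |R|=0.32895 <1
  x=-2.479: |R|=0.13418 <1
  x=-2.054: |R|=0.05347 <1
  x=-4.265: |R|=1.50993 >1
  x=-4.153: |R|=1.37444 >1
  x=-4.058: |R|=1.26468 >1
Stable set (-3.8095, 0).

z* = -3.8095.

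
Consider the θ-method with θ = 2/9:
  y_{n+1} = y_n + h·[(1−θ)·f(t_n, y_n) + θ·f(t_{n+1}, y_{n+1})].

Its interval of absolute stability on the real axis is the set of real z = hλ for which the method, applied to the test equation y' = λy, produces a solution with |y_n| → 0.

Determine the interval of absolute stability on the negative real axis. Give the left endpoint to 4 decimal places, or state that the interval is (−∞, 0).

z∈(-3.6000,0).

Test eqn y'=λy, z=hλ:
  y_{n+1} = y_n + z·[7/9·y_n + 2/9·y_{n+1}] ⇒ (1 − 2/9z)y_{n+1} = (1 + 7/9z)y_n
  ⇒ R(z) = (1 + 7/9z)/(1 − 2/9z).

Need |R(x)|<1, x<0.
x=-1.17: |R|=0.0714
R=−1: 1+7/9x = −1+2/9x ⇒ -5/9x=2 ⇒ x=2/(-5/9)=-3.6000
Confirm numerically:
  x=-3.313: |R|=0.90817 <1
  x=-2.922: |R|=0.77162 <1
  x=-2.341: |R|=0.53991 <1
  x=-3.825: |R|=1.06757 >1
  x=-3.807: |R|=1.06230 >1
So |R|<1 on (-3.6000, 0).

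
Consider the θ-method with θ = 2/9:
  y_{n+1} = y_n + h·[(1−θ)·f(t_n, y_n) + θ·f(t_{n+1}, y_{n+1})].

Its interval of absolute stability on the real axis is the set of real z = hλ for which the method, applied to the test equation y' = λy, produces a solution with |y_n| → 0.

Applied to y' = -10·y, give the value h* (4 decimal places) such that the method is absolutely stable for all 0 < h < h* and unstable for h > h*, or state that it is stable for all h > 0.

(-3.6000,0); λ=-10 ⇒ h* = (18/5)/10 = 0.3600.

Set f=λy, z=hλ:
  y_{n+1} = y_n + z·[7/9·y_n + 2/9·y_{n+1}] ⇒ (1 − 2/9z)y_{n+1} = (1 + 7/9z)y_n
  R(z) = (1 + 7/9z)/(1 − 2/9z).

Need |R(x)|<1, x<0.
x=-1.23: |R|=0.0340
R=−1: 1+7/9x = −1+2/9x ⇒ -5/9x=2 ⇒ x=2/(-5/9)=-3.6000
Confirm numerically:
  x=-3.467: |R|=0.95827 <1
  x=-3.107: |R|=0.83798 <1
  x=-2.363: |R|=0.54940 <1
  x=-2.339: |R|=0.53904 <1
  x=-4.020: |R|=1.12324 >1
  x=-3.879: |R|=1.08324 >1
So |R|<1 on (-3.6000, 0).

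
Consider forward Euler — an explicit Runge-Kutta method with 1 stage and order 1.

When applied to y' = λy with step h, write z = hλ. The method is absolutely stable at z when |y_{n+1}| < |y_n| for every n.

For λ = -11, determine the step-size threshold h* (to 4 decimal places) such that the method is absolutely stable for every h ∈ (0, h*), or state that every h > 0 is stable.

With y'=λy (z=hλ):
  order 1, 1-stage ⇒ R(z)=1+z
  (e.g. R(-1.78)=-0.78000, |R|=0.78000)

Solve |R(x)|<1 on ℝ⁻.
x=-1.78: |R|=0.7800
|R(-2.21)|=1.2100 |R(-2.06)|=1.0600 |R(-0.71)|=0.2900
Bisect:
  x_lo=-2.8950 |R|=1.8950  x_hi=-0.1250 |R|=0.8750
  mid=-1.51000 |R|=0.51000 →hi
  mid=-2.20249 |R|=1.20249 →lo
  mid=-1.85625 |R|=0.85625 →hi
  mid=-2.02937 |R|=1.02937 →lo
  mid=-1.94281 |R|=0.94281 →hi
  mid=-1.98609 |R|=0.98609 →hi
  mid=-2.00773 |R|=1.00773 →lo
  mid=-1.99691 |R|=0.99691 →hi
  ...
  [-2.00012,-1.99995] ⇒ x*=-2.0000
Interval (-2.0000, 0).

(-2.0000,0); λ=-11 ⇒ h* = 0.1818.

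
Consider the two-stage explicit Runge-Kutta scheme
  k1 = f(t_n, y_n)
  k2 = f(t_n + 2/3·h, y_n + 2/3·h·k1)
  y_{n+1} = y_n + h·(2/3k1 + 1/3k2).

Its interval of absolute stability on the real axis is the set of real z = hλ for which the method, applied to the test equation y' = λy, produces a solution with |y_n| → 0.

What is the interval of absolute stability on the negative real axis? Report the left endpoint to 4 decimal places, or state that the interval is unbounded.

With y'=λy (z=hλ):
  k1=λy_n ⇒ h·k1=z·y_n;  k2=λ(1+2/3z)y_n ⇒ h·k2=z(1+2/3z)y_n
  y_{n+1}/y_n = 1 + 2/3z + 1/3z(1+2/3z) = 1 + z + 2/9z²
  R(z) = 1 + z + 2/9z².

Boundary: |R(x)|=1, x<0.
x=-1.55: |R|=0.0161
R=1: x+2/9x²=0 ⇒ x=−9/2=-4.5000; min R=1−1/(4·2/9)=-0.1250>−1
Confirm numerically:
  x=-4.166: |R|=0.69079 <1
  x=-3.863: |R|=0.45317 <1
  x=-3.531: |R|=0.23966 <1
  x=-1.995: |R|=0.11055 <1
  x=-5.074: |R|=1.64722 >1
  x=-4.756: |R|=1.27056 >1
So |R|<1 on (-4.5000, 0).

z∈(-4.5000,0).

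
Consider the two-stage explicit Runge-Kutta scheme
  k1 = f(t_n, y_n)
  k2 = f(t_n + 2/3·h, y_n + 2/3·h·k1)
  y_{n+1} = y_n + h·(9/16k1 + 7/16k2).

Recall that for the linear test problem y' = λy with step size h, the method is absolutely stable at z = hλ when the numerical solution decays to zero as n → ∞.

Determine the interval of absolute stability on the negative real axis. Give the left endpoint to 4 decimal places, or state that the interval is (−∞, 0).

(-3.4286, 0).

Test eqn y'=λy, z=hλ:
  k1=λy_n ⇒ h·k1=z·y_n;  k2=λ(1+2/3z)y_n ⇒ h·k2=z(1+2/3z)y_n
  y_{n+1}/y_n = 1 + 9/16z + 7/16z(1+2/3z) = 1 + z + 7/24z²
  Hence R(z) = 1 + z + 7/24z².

Need |R(x)|<1, x<0.
x=-1.35: |R|=0.1816
R=1: x+7/24x²=0 ⇒ x=−24/7=-3.4286; min R=1−1/(4·7/24)=0.1429>−1
Confirm numerically:
  x=-2.521: |R|=0.33267 <1
  x=-2.462: |R|=0.30592 <1
  x=-2.055: |R|=0.17672 <1
  x=-3.906: |R|=1.54391 >1
  x=-3.531: |R|=1.10549 >1
So |R|<1 on (-3.4286, 0).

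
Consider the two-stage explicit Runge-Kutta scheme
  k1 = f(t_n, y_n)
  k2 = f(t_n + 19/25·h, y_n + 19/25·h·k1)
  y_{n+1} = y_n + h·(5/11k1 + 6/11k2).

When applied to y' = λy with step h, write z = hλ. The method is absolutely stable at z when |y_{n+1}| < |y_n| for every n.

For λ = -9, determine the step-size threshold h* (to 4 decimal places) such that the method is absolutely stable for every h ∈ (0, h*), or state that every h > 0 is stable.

On y'=λy, z=hλ:
  k1=λy_n ⇒ h·k1=z·y_n;  k2=λ(1+19/25z)y_n ⇒ h·k2=z(1+19/25z)y_n
  y_{n+1}/y_n = 1 + 5/11z + 6/11z(1+19/25z) = 1 + z + 114/275z²
  Hence R(z) = 1 + z + 114/275z².

Solve |R(x)|<1 on ℝ⁻.
x=-1.49: |R|=0.4303
R=1: x+114/275x²=0 ⇒ x=−275/114=-2.4123; min R=1−1/(4·114/275)=0.3969>−1
Confirm numerically:
  x=-1.855: |R|=0.57146 <1
  x=-1.793: |R|=0.53970 <1
  x=-1.535: |R|=0.44176 <1
  x=-1.276: |R|=0.39895 <1
  x=-2.848: |R|=1.51442 >1
  x=-2.771: |R|=1.41206 >1
Stable set (-2.4123, 0).

(-2.4123,0); λ=-9 ⇒ h* = (275/114)/9 = 0.2680.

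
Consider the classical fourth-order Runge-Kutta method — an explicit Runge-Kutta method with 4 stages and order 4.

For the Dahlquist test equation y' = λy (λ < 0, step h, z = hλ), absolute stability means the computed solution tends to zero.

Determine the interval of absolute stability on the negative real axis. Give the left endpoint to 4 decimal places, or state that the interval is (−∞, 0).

With y'=λy (z=hλ):
  order 4, 4-stage ⇒ R(z)=1+z+z^2/2+z^3/6+z^4/24
  (e.g. R(-1.57)=0.27062, |R|=0.27062)

Boundary: |R(x)|=1, x<0.
x=-1.57: |R|=0.2706
|R(-2.49)|=0.6387 |R(-1.76)|=0.2800 |R(-0.57)|=0.5660
Bisect:
  x_lo=-3.5814 |R|=3.0305  x_hi=-0.0653 |R|=0.9368
  mid=-1.82333 |R|=0.28917 →hi
  mid=-2.70235 |R|=0.88198 →hi
  mid=-3.14187 |R|=1.68486 →lo
  mid=-2.92211 |R|=1.22664 →lo
  mid=-2.81223 |R|=1.04138 →lo
  mid=-2.75729 |R|=0.95860 →hi
  mid=-2.78476 |R|=0.99920 →hi
  mid=-2.79850 |R|=1.02009 →lo
  mid=-2.79163 |R|=1.00959 →lo
  ...
  [-2.78540,-2.78519] ⇒ x*=-2.7853
Stable set (-2.7853, 0).

(-2.7853, 0).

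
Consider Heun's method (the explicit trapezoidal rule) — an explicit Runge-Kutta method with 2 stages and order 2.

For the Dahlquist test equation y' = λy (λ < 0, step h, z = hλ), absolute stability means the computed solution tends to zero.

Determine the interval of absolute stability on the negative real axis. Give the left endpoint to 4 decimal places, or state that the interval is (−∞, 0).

With y'=λy (z=hλ):
  order 2, 2-stage ⇒ R(z)=1+z+z^2/2
  (e.g. R(-1.31)=0.54805, |R|=0.54805)

Boundary: |R(x)|=1, x<0.
x=-1.31: |R|=0.5481
|R(-0.94)|=0.5018 |R(-0.61)|=0.5760 |R(-0.54)|=0.6058
Bisect:
  x_lo=-2.8199 |R|=2.1560  x_hi=-0.3058 |R|=0.7409
  mid=-1.56285 |R|=0.65840 →hi
  mid=-2.19137 |R|=1.20968 →lo
  mid=-1.87711 |R|=0.88466 →hi
  mid=-2.03424 |R|=1.03483 →lo
  mid=-1.95568 |R|=0.95666 →hi
  mid=-1.99496 |R|=0.99497 →hi
  mid=-2.01460 |R|=1.01471 →lo
  mid=-2.00478 |R|=1.00479 →lo
  ...
  [-2.00002,-1.99987] ⇒ x*=-2.0000
Interval (-2.0000, 0).

z∈(-2.0000,0).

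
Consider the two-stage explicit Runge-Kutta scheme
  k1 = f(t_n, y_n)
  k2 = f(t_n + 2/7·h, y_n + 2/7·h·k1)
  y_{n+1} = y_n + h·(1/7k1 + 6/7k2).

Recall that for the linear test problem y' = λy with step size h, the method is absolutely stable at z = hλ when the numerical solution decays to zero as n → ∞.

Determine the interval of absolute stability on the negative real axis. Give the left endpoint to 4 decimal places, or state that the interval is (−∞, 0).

(-4.0833, 0).

On y'=λy, z=hλ:
  k1=λy_n ⇒ h·k1=z·y_n;  k2=λ(1+2/7z)y_n ⇒ h·k2=z(1+2/7z)y_n
  y_{n+1}/y_n = 1 + 1/7z + 6/7z(1+2/7z) = 1 + z + 12/49z²
  R(z) = 1 + z + 12/49z².

Find x<0 with |R(x)|<1.
x=-0.32: |R|=0.7051
R=1: x+12/49x²=0 ⇒ x=−49/12=-4.0833; min R=1−1/(4·12/49)=-0.0208>−1
Confirm numerically:
  x=-3.553: |R|=0.53855 <1
  x=-3.053: |R|=0.22965 <1
  x=-2.989: |R|=0.19895 <1
  x=-2.987: |R|=0.19802 <1
  x=-4.571: |R|=1.54591 >1
  x=-4.445: |R|=1.39370 >1
  x=-4.308: |R|=1.23703 >1
Stable set (-4.0833, 0).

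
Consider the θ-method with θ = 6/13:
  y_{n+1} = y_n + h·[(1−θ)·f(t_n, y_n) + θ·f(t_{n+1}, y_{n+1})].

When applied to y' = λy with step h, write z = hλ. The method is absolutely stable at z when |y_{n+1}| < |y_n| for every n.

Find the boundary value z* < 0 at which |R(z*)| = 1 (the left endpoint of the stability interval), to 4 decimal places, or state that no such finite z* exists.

left endpoint -26.0000.

Test eqn y'=λy, z=hλ:
  y_{n+1} = y_n + z·[7/13·y_n + 6/13·y_{n+1}] ⇒ (1 − 6/13z)y_{n+1} = (1 + 7/13z)y_n
  ⇒ R(z) = (1 + 7/13z)/(1 − 6/13z).

Need |R(x)|<1, x<0.
x=-1.71: |R|=0.0443
R=−1: 1+7/13x = −1+6/13x ⇒ -1/13x=2 ⇒ x=2/(-1/13)=-26.0000
Confirm numerically:
  x=-20.272: |R|=0.95745 <1
  x=-12.018: |R|=0.83571 <1
  x=-11.162: |R|=0.81446 <1
  x=-26.414: |R|=1.00241 >1
  x=-26.207: |R|=1.00122 >1
Stable set (-26.0000, 0).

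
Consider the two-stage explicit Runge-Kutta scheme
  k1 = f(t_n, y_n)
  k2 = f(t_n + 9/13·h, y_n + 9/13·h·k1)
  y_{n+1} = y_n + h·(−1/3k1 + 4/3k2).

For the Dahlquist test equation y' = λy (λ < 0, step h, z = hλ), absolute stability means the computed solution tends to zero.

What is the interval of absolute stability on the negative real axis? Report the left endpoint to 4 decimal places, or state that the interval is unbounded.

With y'=λy (z=hλ):
  k1=λy_n ⇒ h·k1=z·y_n;  k2=λ(1+9/13z)y_n ⇒ h·k2=z(1+9/13z)y_n
  y_{n+1}/y_n = 1 − 1/3z + 4/3z(1+9/13z) = 1 + z + 12/13z²
  so R(z) = 1 + z + 12/13z².

Boundary: |R(x)|=1, x<0.
x=-0.4: |R|=0.7477
R=1: x+12/13x²=0 ⇒ x=−13/12=-1.0833; min R=1−1/(4·12/13)=0.7292>−1
Confirm numerically:
  x=-0.881: |R|=0.83546 <1
  x=-0.760: |R|=0.77317 <1
  x=-0.546: |R|=0.72918 <1
  x=-0.542: |R|=0.72917 <1
  x=-1.530: |R|=1.63083 >1
  x=-1.523: |R|=1.61810 >1
  x=-1.212: |R|=1.14395 >1
Interval (-1.0833, 0).

(-1.0833, 0).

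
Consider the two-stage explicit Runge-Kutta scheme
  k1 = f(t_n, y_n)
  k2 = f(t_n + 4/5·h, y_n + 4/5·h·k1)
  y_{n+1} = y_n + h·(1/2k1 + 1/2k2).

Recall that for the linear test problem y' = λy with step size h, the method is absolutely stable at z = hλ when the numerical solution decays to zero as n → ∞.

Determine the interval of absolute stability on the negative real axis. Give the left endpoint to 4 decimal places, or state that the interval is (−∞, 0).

Test eqn y'=λy, z=hλ:
  k1=λy_n ⇒ h·k1=z·y_n;  k2=λ(1+4/5z)y_n ⇒ h·k2=z(1+4/5z)y_n
  y_{n+1}/y_n = 1 + 1/2z + 1/2z(1+4/5z) = 1 + z + 2/5z²
  ⇒ R(z) = 1 + z + 2/5z².

Find x<0 with |R(x)|<1.
x=-0.99: |R|=0.4020
R=1: x+2/5x²=0 ⇒ x=−5/2=-2.5000; min R=1−1/(4·2/5)=0.3750>−1
Confirm numerically:
  x=-1.834: |R|=0.51142 <1
  x=-1.714: |R|=0.46112 <1
  x=-1.561: |R|=0.41369 <1
  x=-1.430: |R|=0.38796 <1
  x=-2.541: |R|=1.04167 >1
  x=-2.532: |R|=1.03241 >1
Stable set (-2.5000, 0).

z∈(-2.5000,0).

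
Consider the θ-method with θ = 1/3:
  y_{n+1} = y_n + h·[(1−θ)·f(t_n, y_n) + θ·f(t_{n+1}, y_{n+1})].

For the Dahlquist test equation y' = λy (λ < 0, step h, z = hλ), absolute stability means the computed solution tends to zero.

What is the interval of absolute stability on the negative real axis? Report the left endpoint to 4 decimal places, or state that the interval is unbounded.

On y'=λy, z=hλ:
  y_{n+1} = y_n + z·[2/3·y_n + 1/3·y_{n+1}] ⇒ (1 − 1/3z)y_{n+1} = (1 + 2/3z)y_n
  Hence R(z) = (1 + 2/3z)/(1 − 1/3z).

Boundary: |R(x)|=1, x<0.
x=-1.15: |R|=0.1687
R=−1: 1+2/3x = −1+1/3x ⇒ -1/3x=2 ⇒ x=2/(-1/3)=-6.0000
Confirm numerically:
  x=-4.512: |R|=0.80192 <1
  x=-3.957: |R|=0.70634 <1
  x=-2.850: |R|=0.46154 <1
  x=-2.679: |R|=0.41521 <1
  x=-6.531: |R|=1.05571 >1
  x=-6.520: |R|=1.05462 >1
  x=-6.495: |R|=1.05213 >1
So |R|<1 on (-6.0000, 0).

z∈(-6.0000,0).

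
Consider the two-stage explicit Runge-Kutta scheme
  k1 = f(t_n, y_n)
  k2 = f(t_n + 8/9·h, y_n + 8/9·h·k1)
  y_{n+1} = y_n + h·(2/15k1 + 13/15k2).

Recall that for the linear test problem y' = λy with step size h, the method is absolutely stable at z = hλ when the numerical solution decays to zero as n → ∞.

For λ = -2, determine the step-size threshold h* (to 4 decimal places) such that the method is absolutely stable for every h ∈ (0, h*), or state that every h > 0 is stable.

Set f=λy, z=hλ:
  k1=λy_n ⇒ h·k1=z·y_n;  k2=λ(1+8/9z)y_n ⇒ h·k2=z(1+8/9z)y_n
  y_{n+1}/y_n = 1 + 2/15z + 13/15z(1+8/9z) = 1 + z + 104/135z²
  Hence R(z) = 1 + z + 104/135z².

Find x<0 with |R(x)|<1.
x=-0.54: |R|=0.6846
R=1: x+104/135x²=0 ⇒ x=−135/104=-1.2981; min R=1−1/(4·104/135)=0.6755>−1
Confirm numerically:
  x=-1.157: |R|=0.87426 <1
  x=-1.086: |R|=0.82257 <1
  x=-0.708: |R|=0.67816 <1
  x=-1.492: |R|=1.22289 >1
  x=-1.386: |R|=1.09388 >1
  x=-1.349: |R|=1.05292 >1
Interval (-1.2981, 0).

(-1.2981,0); λ=-2 ⇒ h* = (135/104)/2 = 0.6490.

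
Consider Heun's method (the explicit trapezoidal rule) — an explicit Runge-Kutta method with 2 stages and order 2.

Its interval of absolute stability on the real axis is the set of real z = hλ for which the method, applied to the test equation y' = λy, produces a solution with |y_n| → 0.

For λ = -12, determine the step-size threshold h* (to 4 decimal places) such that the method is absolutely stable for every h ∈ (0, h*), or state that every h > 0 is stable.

(-2.0000,0); λ=-12 ⇒ h* = 0.1667.

Set f=λy, z=hλ:
  order 2, 2-stage ⇒ R(z)=1+z+z^2/2
  (e.g. R(-0.62)=0.57220, |R|=0.57220)

Need |R(x)|<1, x<0.
x=-0.62: |R|=0.5722
|R(-2.05)|=1.0512 |R(-1.01)|=0.5000 |R(-0.87)|=0.5085
Bisect:
  x_lo=-2.6826 |R|=1.9156  x_hi=-0.3956 |R|=0.6826
  mid=-1.53912 |R|=0.64532 →hi
  mid=-2.11085 |R|=1.11700 →lo
  mid=-1.82499 |R|=0.84030 →hi
  mid=-1.96792 |R|=0.96843 →hi
  mid=-2.03939 |R|=1.04016 →lo
  mid=-2.00365 |R|=1.00366 →lo
  mid=-1.98579 |R|=0.98589 →hi
  mid=-1.99472 |R|=0.99473 →hi
  ...
  [-2.00002,-1.99988] ⇒ x*=-2.0000
Interval (-2.0000, 0).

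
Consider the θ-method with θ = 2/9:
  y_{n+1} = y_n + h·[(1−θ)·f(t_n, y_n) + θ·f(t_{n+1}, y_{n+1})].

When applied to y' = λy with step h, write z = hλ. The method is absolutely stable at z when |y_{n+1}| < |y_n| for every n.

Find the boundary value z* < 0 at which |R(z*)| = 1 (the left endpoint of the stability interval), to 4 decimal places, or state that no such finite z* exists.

left endpoint -3.6000.

On y'=λy, z=hλ:
  y_{n+1} = y_n + z·[7/9·y_n + 2/9·y_{n+1}] ⇒ (1 − 2/9z)y_{n+1} = (1 + 7/9z)y_n
  R(z) = (1 + 7/9z)/(1 − 2/9z).

Find x<0 with |R(x)|<1.
x=-1.21: |R|=0.0464
R=−1: 1+7/9x = −1+2/9x ⇒ -5/9x=2 ⇒ x=2/(-5/9)=-3.6000
Confirm numerically:
  x=-3.343: |R|=0.91808 <1
  x=-3.145: |R|=0.85121 <1
  x=-2.886: |R|=0.75833 <1
  x=-4.071: |R|=1.13738 >1
  x=-4.039: |R|=1.12853 >1
  x=-3.749: |R|=1.04516 >1
Stable set (-3.6000, 0).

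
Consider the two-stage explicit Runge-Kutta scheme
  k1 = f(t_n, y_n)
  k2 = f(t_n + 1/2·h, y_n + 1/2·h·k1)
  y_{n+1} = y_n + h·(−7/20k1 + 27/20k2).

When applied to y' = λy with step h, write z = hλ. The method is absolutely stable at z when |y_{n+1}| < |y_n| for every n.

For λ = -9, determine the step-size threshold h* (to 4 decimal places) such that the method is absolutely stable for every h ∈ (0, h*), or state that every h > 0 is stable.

(-1.4815,0); λ=-9 ⇒ h* = (40/27)/9 = 0.1646.

With y'=λy (z=hλ):
  k1=λy_n ⇒ h·k1=z·y_n;  k2=λ(1+1/2z)y_n ⇒ h·k2=z(1+1/2z)y_n
  y_{n+1}/y_n = 1 − 7/20z + 27/20z(1+1/2z) = 1 + z + 27/40z²
  R(z) = 1 + z + 27/40z².

Need |R(x)|<1, x<0.
x=-1.27: |R|=0.8187
R=1: x+27/40x²=0 ⇒ x=−40/27=-1.4815; min R=1−1/(4·27/40)=0.6296>−1
Confirm numerically:
  x=-1.050: |R|=0.69419 <1
  x=-0.982: |R|=0.66892 <1
  x=-0.917: |R|=0.65060 <1
  x=-0.810: |R|=0.63287 <1
  x=-1.976: |R|=1.65959 >1
  x=-1.785: |R|=1.36570 >1
  x=-1.514: |R|=1.03323 >1
So |R|<1 on (-1.4815, 0).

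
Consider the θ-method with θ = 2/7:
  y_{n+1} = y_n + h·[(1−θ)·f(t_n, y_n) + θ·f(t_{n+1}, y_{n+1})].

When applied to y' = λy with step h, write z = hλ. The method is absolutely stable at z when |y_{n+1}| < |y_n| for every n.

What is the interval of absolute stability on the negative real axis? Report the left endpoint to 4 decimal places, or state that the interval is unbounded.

z∈(-4.6667,0).

With y'=λy (z=hλ):
  y_{n+1} = y_n + z·[5/7·y_n + 2/7·y_{n+1}] ⇒ (1 − 2/7z)y_{n+1} = (1 + 5/7z)y_n
  R(z) = (1 + 5/7z)/(1 − 2/7z).

Find x<0 with |R(x)|<1.
x=-0.32: |R|=0.7068
R=−1: 1+5/7x = −1+2/7x ⇒ -3/7x=2 ⇒ x=2/(-3/7)=-4.6667
Confirm numerically:
  x=-4.176: |R|=0.90412 <1
  x=-2.206: |R|=0.35314 <1
  x=-2.191: |R|=0.34748 <1
  x=-5.149: |R|=1.08365 >1
  x=-4.930: |R|=1.04686 >1
  x=-4.755: |R|=1.01605 >1
Interval (-4.6667, 0).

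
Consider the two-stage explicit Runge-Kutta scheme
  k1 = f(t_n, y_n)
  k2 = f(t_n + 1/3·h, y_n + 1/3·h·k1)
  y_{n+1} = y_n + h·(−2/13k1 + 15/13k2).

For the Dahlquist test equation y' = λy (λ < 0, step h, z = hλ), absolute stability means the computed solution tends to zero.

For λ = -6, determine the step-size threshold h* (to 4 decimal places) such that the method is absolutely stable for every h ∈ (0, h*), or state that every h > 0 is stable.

(-2.6000,0); λ=-6 ⇒ h* = (13/5)/6 = 0.4333.

Set f=λy, z=hλ:
  k1=λy_n ⇒ h·k1=z·y_n;  k2=λ(1+1/3z)y_n ⇒ h·k2=z(1+1/3z)y_n
  y_{n+1}/y_n = 1 − 2/13z + 15/13z(1+1/3z) = 1 + z + 5/13z²
  Hence R(z) = 1 + z + 5/13z².

Find x<0 with |R(x)|<1.
x=-1.66: |R|=0.3998
R=1: x+5/13x²=0 ⇒ x=−13/5=-2.6000; min R=1−1/(4·5/13)=0.3500>−1
Confirm numerically:
  x=-2.529: |R|=0.93094 <1
  x=-1.553: |R|=0.37462 <1
  x=-1.546: |R|=0.37328 <1
  x=-3.190: |R|=1.72388 >1
  x=-2.630: |R|=1.03035 >1
Stable set (-2.6000, 0).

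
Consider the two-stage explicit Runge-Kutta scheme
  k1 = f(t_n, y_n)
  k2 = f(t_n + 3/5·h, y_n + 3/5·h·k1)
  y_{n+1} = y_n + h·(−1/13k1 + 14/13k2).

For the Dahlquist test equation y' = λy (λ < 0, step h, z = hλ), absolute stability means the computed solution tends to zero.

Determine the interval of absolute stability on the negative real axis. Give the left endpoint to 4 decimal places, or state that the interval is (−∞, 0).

(-1.5476, 0).

On y'=λy, z=hλ:
  k1=λy_n ⇒ h·k1=z·y_n;  k2=λ(1+3/5z)y_n ⇒ h·k2=z(1+3/5z)y_n
  y_{n+1}/y_n = 1 − 1/13z + 14/13z(1+3/5z) = 1 + z + 42/65z²
  R(z) = 1 + z + 42/65z².

Find x<0 with |R(x)|<1.
x=-1.49: |R|=0.9445
R=1: x+42/65x²=0 ⇒ x=−65/42=-1.5476; min R=1−1/(4·42/65)=0.6131>−1
Confirm numerically:
  x=-0.917: |R|=0.62634 <1
  x=-0.826: |R|=0.61486 <1
  x=-0.690: |R|=0.61763 <1
  x=-1.894: |R|=1.42391 >1
  x=-1.733: |R|=1.20759 >1
Interval (-1.5476, 0).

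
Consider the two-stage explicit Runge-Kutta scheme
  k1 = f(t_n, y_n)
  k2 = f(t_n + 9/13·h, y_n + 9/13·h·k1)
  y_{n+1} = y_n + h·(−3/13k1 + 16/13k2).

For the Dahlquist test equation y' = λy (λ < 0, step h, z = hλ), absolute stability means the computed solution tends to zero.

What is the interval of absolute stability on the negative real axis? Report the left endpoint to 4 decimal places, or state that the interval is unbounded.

z∈(-1.1736,0).

With y'=λy (z=hλ):
  k1=λy_n ⇒ h·k1=z·y_n;  k2=λ(1+9/13z)y_n ⇒ h·k2=z(1+9/13z)y_n
  y_{n+1}/y_n = 1 − 3/13z + 16/13z(1+9/13z) = 1 + z + 144/169z²
  ⇒ R(z) = 1 + z + 144/169z².

Need |R(x)|<1, x<0.
x=-1.29: |R|=1.1279
R=1: x+144/169x²=0 ⇒ x=−169/144=-1.1736; min R=1−1/(4·144/169)=0.7066>−1
Confirm numerically:
  x=-1.146: |R|=0.97304 <1
  x=-0.557: |R|=0.70735 <1
  x=-0.540: |R|=0.70846 <1
  x=-0.471: |R|=0.71802 <1
  x=-1.472: |R|=1.37425 >1
  x=-1.287: |R|=1.12434 >1
So |R|<1 on (-1.1736, 0).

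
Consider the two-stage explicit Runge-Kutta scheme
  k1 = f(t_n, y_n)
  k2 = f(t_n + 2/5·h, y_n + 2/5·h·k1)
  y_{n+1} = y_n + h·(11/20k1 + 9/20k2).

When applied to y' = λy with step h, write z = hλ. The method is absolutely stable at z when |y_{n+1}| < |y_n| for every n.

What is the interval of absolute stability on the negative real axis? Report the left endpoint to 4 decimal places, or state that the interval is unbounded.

With y'=λy (z=hλ):
  k1=λy_n ⇒ h·k1=z·y_n;  k2=λ(1+2/5z)y_n ⇒ h·k2=z(1+2/5z)y_n
  y_{n+1}/y_n = 1 + 11/20z + 9/20z(1+2/5z) = 1 + z + 9/50z²
  R(z) = 1 + z + 9/50z².

Solve |R(x)|<1 on ℝ⁻.
x=-1.4: |R|=0.0472
R=1: x+9/50x²=0 ⇒ x=−50/9=-5.5556; min R=1−1/(4·9/50)=-0.3889>−1
Confirm numerically:
  x=-4.231: |R|=0.00876 <1
  x=-3.817: |R|=0.19449 <1
  x=-3.592: |R|=0.26956 <1
  x=-3.307: |R|=0.33848 <1
  x=-6.092: |R|=1.58824 >1
  x=-6.088: |R|=1.58347 >1
  x=-5.691: |R|=1.13875 >1
Interval (-5.5556, 0).

(-5.5556, 0).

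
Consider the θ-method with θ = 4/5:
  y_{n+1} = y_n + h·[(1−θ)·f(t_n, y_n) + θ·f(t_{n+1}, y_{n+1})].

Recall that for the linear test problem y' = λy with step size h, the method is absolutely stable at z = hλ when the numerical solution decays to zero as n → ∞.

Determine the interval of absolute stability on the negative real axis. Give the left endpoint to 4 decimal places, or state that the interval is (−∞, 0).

unbounded; (−∞, 0).

Set f=λy, z=hλ:
  y_{n+1} = y_n + z·[1/5·y_n + 4/5·y_{n+1}] ⇒ (1 − 4/5z)y_{n+1} = (1 + 1/5z)y_n
  ⇒ R(z) = (1 + 1/5z)/(1 − 4/5z).

Find x<0 with |R(x)|<1.
x=-1.23: |R|=0.3800
x=-2: |R|=0.2308
x=-10: |R|=0.1111
x=-100: |R|=0.2346
θ=4/5≥1/2 ⇒ |1+1/5x|<|1−4/5x| ∀x<0 ⇒ stable on all of ℝ⁻.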